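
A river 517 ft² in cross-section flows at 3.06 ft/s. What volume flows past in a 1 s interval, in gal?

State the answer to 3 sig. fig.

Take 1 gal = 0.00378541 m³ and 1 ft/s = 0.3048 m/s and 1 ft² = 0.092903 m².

3.06 ft/s × 0.3048 → 0.932688 m/s
517 ft² × 0.092903 → 48.0309 m²
V = v × A × t = 0.932688 m/s × 48.0309 m² × 1 s = 44.7978 m³
44.7978 m³ ÷ (0.00378541 m³/gal) = 11834.3 gal

1.18×10⁴ gal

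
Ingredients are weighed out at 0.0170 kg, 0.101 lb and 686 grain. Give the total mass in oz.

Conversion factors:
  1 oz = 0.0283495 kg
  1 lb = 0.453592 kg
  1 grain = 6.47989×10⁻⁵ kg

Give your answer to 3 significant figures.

3.78 oz

0.0170 kg (already kg)
0.101 lb × 0.453592 = 0.0458128 kg
686 grain × 6.47989×10⁻⁵ = 0.044452 kg
Sum: 0.017 + 0.0458128 + 0.044452 = 0.107265 kg
In oz: 0.107265 / 0.0283495 = 3.78366 oz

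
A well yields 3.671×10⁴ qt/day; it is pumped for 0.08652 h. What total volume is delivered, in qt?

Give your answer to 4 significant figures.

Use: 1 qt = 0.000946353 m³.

3.671×10⁴ qt/day → 4.0209×10⁻⁴ m³/s
0.08652 h → 311.472 s
V = Q × t = 4.0209×10⁻⁴ × 311.472 = 0.12524 m³
In qt: 0.12524 / 0.000946353 = 132.34 qt

132.3 qt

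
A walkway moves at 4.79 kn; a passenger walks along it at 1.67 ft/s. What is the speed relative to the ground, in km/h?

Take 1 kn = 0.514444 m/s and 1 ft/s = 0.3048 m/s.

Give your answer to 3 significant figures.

4.79 kn × 0.514444 → 2.46419 m/s
1.67 ft/s × 0.3048 → 0.509016 m/s
Sum: 2.46419 + 0.509016 = 2.97321 m/s
In km/h: 2.97321 / (1/3.6) = 10.7036 km/h

10.7 km/h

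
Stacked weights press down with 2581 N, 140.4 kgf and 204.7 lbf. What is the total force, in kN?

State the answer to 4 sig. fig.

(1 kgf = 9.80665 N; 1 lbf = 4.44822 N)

2581 N (already N)
140.4 kgf × 9.80665 = 1376.85 N
204.7 lbf × 4.44822 = 910.551 N
Combined: 2581 + 1376.85 + 910.551 = 4868.4 N
In kN: 4868.4 / 1000 = 4.8684 kN

4.868 kN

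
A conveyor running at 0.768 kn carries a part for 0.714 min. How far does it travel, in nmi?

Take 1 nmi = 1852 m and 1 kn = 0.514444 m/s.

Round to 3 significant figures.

0.00914 nmi

0.768 kn × 0.514444 → 0.395093 m/s
0.714 min × 60 → 42.84 s
d = v × t = 0.395093 m/s × 42.84 s = 16.9258 m
16.9258 m ÷ (1852 m/nmi) = 0.0091392 nmi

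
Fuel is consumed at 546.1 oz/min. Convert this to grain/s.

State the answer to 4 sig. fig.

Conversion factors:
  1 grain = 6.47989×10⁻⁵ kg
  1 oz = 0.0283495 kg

546.1 oz/min × 0.0283495 kg/oz ÷ 60 s/min = 0.258028 kg/s
0.258028 kg/s ÷ 6.47989×10⁻⁵ kg/grain = 3981.98 grain/s

3982 grain/s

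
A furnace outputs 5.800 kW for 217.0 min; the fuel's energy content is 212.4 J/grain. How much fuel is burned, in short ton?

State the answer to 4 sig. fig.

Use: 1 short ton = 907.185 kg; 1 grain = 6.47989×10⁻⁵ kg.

5.800 kW → 5800 W
217.0 min → 13020 s
E = P × t = 5800 × 13020 = 7.5516×10⁷ J
212.4 J/grain → 3.27783×10⁶ J/kg
m = E / e_s = 7.5516×10⁷ / 3.27783×10⁶ = 23.0384 kg
In short ton: 23.0384 / 907.185 = 0.0253955 short ton

0.02540 short ton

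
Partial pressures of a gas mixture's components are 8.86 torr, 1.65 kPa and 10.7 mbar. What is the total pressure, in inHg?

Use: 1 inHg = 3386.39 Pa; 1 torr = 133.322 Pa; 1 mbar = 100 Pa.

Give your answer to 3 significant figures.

1.15 inHg

8.86 torr × 133.322 = 1181.23 Pa
1.65 kPa × 1000 = 1650 Pa
10.7 mbar × 100 = 1070 Pa
Combined: 1181.23 + 1650 + 1070 = 3901.23 Pa
In inHg: 3901.23 / 3386.39 = 1.15203 inHg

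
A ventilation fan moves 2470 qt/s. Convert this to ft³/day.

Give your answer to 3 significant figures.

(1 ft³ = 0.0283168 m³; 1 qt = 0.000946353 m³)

7.13×10⁶ ft³/day

2470 qt/s × 0.000946353 m³/qt = 2.33749 m³/s
2.33749 m³/s ÷ 0.0283168 m³/ft³ × 86400 s/day = 7.13213×10⁶ ft³/day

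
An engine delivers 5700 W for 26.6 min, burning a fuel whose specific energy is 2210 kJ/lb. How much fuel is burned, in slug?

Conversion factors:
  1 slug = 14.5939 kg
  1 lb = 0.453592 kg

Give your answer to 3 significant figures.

26.6 min → 1596 s
E = P × t = 5700 × 1596 = 9.0972×10⁶ J
2210 kJ/lb → 4.87222×10⁶ J/kg
m = E / e_s = 9.0972×10⁶ / 4.87222×10⁶ = 1.86716 kg
In slug: 1.86716 / 14.5939 = 0.127941 slug

0.128 slug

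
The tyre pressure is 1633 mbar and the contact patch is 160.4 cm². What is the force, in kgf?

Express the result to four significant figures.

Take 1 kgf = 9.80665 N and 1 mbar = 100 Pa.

267.1 kgf

1633 mbar × 100 = 163300 Pa
160.4 cm² × 0.0001 = 0.01604 m²
F = P × A = 163300 Pa × 0.01604 m² = 2619.33 N
2619.33 N ÷ (9.80665 N/kgf) = 267.097 kgf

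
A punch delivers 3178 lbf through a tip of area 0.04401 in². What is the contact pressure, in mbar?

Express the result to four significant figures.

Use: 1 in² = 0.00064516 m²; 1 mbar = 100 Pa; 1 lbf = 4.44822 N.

4.979×10⁶ mbar

3178 lbf × 4.44822 → 14136.4 N
0.04401 in² × 0.00064516 → 2.83935×10⁻⁵ m²
P = F / A = 14136.4 N / 2.83935×10⁻⁵ m² = 4.97875×10⁸ Pa
4.97875×10⁸ Pa ÷ (100 Pa/mbar) = 4.97875×10⁶ mbar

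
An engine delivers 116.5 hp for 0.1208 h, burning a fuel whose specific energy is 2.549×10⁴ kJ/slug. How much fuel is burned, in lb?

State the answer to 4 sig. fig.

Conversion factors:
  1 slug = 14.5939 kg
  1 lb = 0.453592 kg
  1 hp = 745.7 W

47.69 lb

116.5 hp → 86874 W
0.1208 h → 434.88 s
E = P × t = 86874 × 434.88 = 3.77798×10⁷ J
2.549×10⁴ kJ/slug → 1.74662×10⁶ J/kg
m = E / e_s = 3.77798×10⁷ / 1.74662×10⁶ = 21.6302 kg
In lb: 21.6302 / 0.453592 = 47.6865 lb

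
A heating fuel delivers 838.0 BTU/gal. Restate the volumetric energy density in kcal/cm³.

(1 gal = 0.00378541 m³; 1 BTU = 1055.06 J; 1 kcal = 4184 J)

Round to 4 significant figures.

838.0 BTU/gal × 1055.06 J/BTU ÷ 0.00378541 m³/gal = 2.33565×10⁸ J/m³
2.33565×10⁸ J/m³ ÷ 4184 J/kcal × 10⁻⁶ m³/cm³ = 0.0558234 kcal/cm³

0.05582 kcal/cm³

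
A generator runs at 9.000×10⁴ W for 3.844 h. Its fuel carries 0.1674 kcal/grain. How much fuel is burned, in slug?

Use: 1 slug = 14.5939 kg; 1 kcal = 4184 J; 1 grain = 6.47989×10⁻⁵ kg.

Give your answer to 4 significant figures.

7.895 slug

3.844 h → 13838.4 s
E = P × t = 90000 × 13838.4 = 1.24546×10⁹ J
0.1674 kcal/grain → 1.08089×10⁷ J/kg
m = E / e_s = 1.24546×10⁹ / 1.08089×10⁷ = 115.225 kg
In slug: 115.225 / 14.5939 = 7.89542 slug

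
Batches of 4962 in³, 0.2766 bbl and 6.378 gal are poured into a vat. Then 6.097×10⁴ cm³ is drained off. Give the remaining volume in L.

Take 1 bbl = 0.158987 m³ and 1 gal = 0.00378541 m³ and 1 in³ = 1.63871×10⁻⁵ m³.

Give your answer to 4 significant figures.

4962 in³ × 1.63871×10⁻⁵ = 0.0813128 m³
0.2766 bbl × 0.158987 = 0.0439758 m³
6.378 gal × 0.00378541 = 0.0241433 m³
6.097×10⁴ cm³ × 10⁻⁶ = 0.06097 m³
Result: 0.0813128 + 0.0439758 + 0.0241433 − 0.06097 = 0.0884619 m³
In L: 0.0884619 / 0.001 = 88.4619 L

88.46 L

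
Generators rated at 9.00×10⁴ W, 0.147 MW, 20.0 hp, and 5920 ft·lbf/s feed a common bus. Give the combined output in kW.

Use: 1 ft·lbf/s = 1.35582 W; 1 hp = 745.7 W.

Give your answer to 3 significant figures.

9.00×10⁴ W (already W)
0.147 MW × 1000000 → 147000 W
20.0 hp × 745.7 → 14914 W
5920 ft·lbf/s × 1.35582 → 8026.45 W
Total: 90000 + 147000 + 14914 + 8026.45 = 259940 W
In kW: 259940 / 1000 = 259.94 kW

260 kW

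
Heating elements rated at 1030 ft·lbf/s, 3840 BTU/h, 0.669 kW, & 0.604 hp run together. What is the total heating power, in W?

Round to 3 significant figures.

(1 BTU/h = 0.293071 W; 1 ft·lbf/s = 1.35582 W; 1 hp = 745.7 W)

1030 ft·lbf/s × 1.35582 = 1396.49 W
3840 BTU/h × 0.293071 = 1125.39 W
0.669 kW × 1000 = 669 W
0.604 hp × 745.7 = 450.403 W
Sum: 1396.49 + 1125.39 + 669 + 450.403 = 3641.28 W

3640 W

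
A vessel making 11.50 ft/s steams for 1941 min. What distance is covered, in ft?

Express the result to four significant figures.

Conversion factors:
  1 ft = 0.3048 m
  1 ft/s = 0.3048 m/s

1.339×10⁶ ft

11.50 ft/s × 0.3048 = 3.5052 m/s
1941 min × 60 = 116460 s
d = v × t = 3.5052 m/s × 116460 s = 408216 m
408216 m ÷ (0.3048 m/ft) = 1.33929×10⁶ ft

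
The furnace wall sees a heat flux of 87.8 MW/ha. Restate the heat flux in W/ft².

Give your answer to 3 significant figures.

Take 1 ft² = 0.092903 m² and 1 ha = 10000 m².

87.8 MW/ha × 1000000 W/MW ÷ 10000 m²/ha = 8780 W/m²
8780 W/m² × 0.092903 m²/ft² = 815.688 W/ft²

816 W/ft²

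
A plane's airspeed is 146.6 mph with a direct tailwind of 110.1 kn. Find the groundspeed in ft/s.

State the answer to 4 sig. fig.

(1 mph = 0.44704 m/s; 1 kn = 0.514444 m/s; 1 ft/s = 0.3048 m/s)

146.6 mph × 0.44704 = 65.5361 m/s
110.1 kn × 0.514444 = 56.6403 m/s
Combined: 65.5361 + 56.6403 = 122.176 m/s
In ft/s: 122.176 / 0.3048 = 400.84 ft/s

400.8 ft/s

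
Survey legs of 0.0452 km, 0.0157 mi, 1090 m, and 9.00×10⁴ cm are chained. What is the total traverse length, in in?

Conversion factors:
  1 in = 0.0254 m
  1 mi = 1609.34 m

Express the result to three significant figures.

8.11×10⁴ in

0.0452 km × 1000 → 45.2 m
0.0157 mi × 1609.34 → 25.2666 m
1090 m (already m)
9.00×10⁴ cm × 0.01 → 900 m
Total: 45.2 + 25.2666 + 1090 + 900 = 2060.47 m
In in: 2060.47 / 0.0254 = 81120.9 in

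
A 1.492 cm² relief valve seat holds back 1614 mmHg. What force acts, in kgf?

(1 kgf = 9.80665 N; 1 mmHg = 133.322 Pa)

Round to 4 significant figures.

3.274 kgf

1614 mmHg × 133.322 = 215182 Pa
1.492 cm² × 0.0001 = 1.492×10⁻⁴ m²
F = P × A = 215182 Pa × 1.492×10⁻⁴ m² = 32.1052 N
32.1052 N ÷ (9.80665 N/kgf) = 3.27382 kgf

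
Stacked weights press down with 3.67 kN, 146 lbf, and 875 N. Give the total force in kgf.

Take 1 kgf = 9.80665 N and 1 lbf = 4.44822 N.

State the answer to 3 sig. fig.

3.67 kN × 1000 = 3670 N
146 lbf × 4.44822 = 649.44 N
875 N (already N)
Sum: 3670 + 649.44 + 875 = 5194.44 N
In kgf: 5194.44 / 9.80665 = 529.685 kgf

530 kgf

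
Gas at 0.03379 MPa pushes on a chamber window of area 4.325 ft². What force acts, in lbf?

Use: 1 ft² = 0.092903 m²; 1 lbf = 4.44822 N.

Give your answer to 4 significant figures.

3052 lbf

0.03379 MPa × 1000000 → 33790 Pa
4.325 ft² × 0.092903 → 0.401805 m²
F = P × A = 33790 Pa × 0.401805 m² = 13577 N
13577 N ÷ (4.44822 N/lbf) = 3052.23 lbf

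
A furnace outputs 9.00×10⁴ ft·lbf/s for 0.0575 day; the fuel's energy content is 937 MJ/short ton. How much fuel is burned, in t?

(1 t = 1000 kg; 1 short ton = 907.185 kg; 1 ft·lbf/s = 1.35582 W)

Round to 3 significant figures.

0.587 t

9.00×10⁴ ft·lbf/s → 122024 W
0.0575 day → 4968 s
E = P × t = 122024 × 4968 = 6.06215×10⁸ J
937 MJ/short ton → 1.03287×10⁶ J/kg
m = E / e_s = 6.06215×10⁸ / 1.03287×10⁶ = 586.923 kg
In t: 586.923 / 1000 = 0.586923 t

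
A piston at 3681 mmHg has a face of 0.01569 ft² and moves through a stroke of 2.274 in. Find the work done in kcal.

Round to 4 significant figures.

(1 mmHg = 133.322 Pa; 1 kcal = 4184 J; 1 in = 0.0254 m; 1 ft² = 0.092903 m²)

0.009875 kcal

3681 mmHg → 490758 Pa
0.01569 ft² → 0.00145765 m²
F = P × A = 490758 × 0.00145765 = 715.353 N
2.274 in → 0.0577596 m
W = F × d = 715.353 × 0.0577596 = 41.3185 J
In kcal: 41.3185 / 4184 = 0.00987536 kcal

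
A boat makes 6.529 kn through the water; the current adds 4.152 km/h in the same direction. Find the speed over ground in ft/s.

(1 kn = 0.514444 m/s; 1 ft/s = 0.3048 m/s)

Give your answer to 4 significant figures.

14.80 ft/s

6.529 kn × 0.514444 → 3.3588 m/s
4.152 km/h × (1/3.6) → 1.15333 m/s
Total: 3.3588 + 1.15333 = 4.51213 m/s
In ft/s: 4.51213 / 0.3048 = 14.8036 ft/s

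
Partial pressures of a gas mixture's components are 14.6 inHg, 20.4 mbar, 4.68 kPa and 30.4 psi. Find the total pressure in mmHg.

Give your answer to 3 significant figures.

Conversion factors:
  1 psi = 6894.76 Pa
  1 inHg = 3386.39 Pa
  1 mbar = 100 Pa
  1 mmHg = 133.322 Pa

14.6 inHg × 3386.39 = 49441.3 Pa
20.4 mbar × 100 = 2040 Pa
4.68 kPa × 1000 = 4680 Pa
30.4 psi × 6894.76 = 209601 Pa
Combined: 49441.3 + 2040 + 4680 + 209601 = 265762 Pa
In mmHg: 265762 / 133.322 = 1993.38 mmHg

1990 mmHg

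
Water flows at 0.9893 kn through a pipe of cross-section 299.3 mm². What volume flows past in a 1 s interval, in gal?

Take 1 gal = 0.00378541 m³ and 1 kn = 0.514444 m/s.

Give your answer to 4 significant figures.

0.9893 kn × 0.514444 = 0.508939 m/s
299.3 mm² × 10⁻⁶ = 2.993×10⁻⁴ m²
V = v × A × t = 0.508939 m/s × 2.993×10⁻⁴ m² × 1 s = 1.52325×10⁻⁴ m³
1.52325×10⁻⁴ m³ ÷ (0.00378541 m³/gal) = 0.04024 gal

0.04024 gal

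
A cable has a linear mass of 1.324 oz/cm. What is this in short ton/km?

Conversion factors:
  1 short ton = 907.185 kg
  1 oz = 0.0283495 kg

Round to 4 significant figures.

4.137 short ton/km

1.324 oz/cm × 0.0283495 kg/oz ÷ 0.01 m/cm = 3.75347 kg/m
3.75347 kg/m ÷ 907.185 kg/short ton × 1000 m/km = 4.13749 short ton/km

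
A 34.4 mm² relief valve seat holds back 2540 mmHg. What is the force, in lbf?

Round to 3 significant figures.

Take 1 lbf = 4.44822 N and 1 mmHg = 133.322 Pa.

2540 mmHg × 133.322 = 338638 Pa
34.4 mm² × 10⁻⁶ = 3.44×10⁻⁵ m²
F = P × A = 338638 Pa × 3.44×10⁻⁵ m² = 11.6491 N
11.6491 N ÷ (4.44822 N/lbf) = 2.61882 lbf

2.62 lbf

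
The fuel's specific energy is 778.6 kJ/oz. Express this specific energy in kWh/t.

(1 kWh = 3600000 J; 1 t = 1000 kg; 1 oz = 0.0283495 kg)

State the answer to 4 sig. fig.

7629 kWh/t

778.6 kJ/oz × 1000 J/kJ ÷ 0.0283495 kg/oz = 2.74643×10⁷ J/kg
2.74643×10⁷ J/kg ÷ 3600000 J/kWh × 1000 kg/t = 7628.97 kWh/t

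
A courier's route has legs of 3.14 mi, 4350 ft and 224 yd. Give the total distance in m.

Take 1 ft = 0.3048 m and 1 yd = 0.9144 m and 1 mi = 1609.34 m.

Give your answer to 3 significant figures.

3.14 mi × 1609.34 = 5053.33 m
4350 ft × 0.3048 = 1325.88 m
224 yd × 0.9144 = 204.826 m
Combined: 5053.33 + 1325.88 + 204.826 = 6584.04 m

6580 m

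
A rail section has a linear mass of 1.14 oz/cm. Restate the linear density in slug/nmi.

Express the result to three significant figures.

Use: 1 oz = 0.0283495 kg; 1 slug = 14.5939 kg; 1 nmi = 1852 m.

410 slug/nmi

1.14 oz/cm × 0.0283495 kg/oz ÷ 0.01 m/cm = 3.23184 kg/m
3.23184 kg/m ÷ 14.5939 kg/slug × 1852 m/nmi = 410.128 slug/nmi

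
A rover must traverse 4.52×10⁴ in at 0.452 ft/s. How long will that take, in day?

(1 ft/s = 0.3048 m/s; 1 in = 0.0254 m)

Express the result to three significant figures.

0.0965 day

4.52×10⁴ in × 0.0254 = 1148.08 m
0.452 ft/s × 0.3048 = 0.13777 m/s
t = d / v = 1148.08 m / 0.13777 m/s = 8333.31 s
8333.31 s ÷ (86400 s/day) = 0.0964503 day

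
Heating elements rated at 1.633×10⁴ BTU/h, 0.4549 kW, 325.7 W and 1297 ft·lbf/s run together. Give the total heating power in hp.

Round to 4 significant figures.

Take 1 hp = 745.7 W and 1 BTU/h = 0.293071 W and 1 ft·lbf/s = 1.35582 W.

1.633×10⁴ BTU/h × 0.293071 = 4785.85 W
0.4549 kW × 1000 = 454.9 W
325.7 W (already W)
1297 ft·lbf/s × 1.35582 = 1758.5 W
Combined: 4785.85 + 454.9 + 325.7 + 1758.5 = 7324.95 W
In hp: 7324.95 / 745.7 = 9.82292 hp

9.823 hp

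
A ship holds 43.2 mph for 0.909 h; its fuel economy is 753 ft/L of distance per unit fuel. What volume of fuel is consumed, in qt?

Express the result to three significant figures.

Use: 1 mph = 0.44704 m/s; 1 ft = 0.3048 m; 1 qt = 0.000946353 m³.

43.2 mph → 19.3121 m/s
0.909 h → 3272.4 s
d = v × t = 19.3121 × 3272.4 = 63196.9 m
753 ft/L → 229514 m/m³
V = d / (distance per unit fuel) = 63196.9 / 229514 = 0.275351 m³
In qt: 0.275351 / 0.000946353 = 290.96 qt

291 qt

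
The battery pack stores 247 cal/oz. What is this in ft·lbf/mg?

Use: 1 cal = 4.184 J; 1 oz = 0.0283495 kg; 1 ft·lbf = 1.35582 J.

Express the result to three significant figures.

247 cal/oz × 4.184 J/cal ÷ 0.0283495 kg/oz = 36453.8 J/kg
36453.8 J/kg ÷ 1.35582 J/ft·lbf × 10⁻⁶ kg/mg = 0.0268869 ft·lbf/mg

0.0269 ft·lbf/mg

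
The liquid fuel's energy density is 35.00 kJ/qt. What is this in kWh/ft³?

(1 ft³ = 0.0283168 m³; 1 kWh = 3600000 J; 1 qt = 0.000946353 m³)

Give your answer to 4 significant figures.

0.2909 kWh/ft³

35.00 kJ/qt × 1000 J/kJ ÷ 0.000946353 m³/qt = 3.69841×10⁷ J/m³
3.69841×10⁷ J/m³ ÷ 3600000 J/kWh × 0.0283168 m³/ft³ = 0.290909 kWh/ft³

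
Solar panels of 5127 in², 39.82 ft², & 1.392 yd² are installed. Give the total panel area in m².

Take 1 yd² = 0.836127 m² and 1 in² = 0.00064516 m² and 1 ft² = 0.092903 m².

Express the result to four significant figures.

8.171 m²

5127 in² × 0.00064516 → 3.30774 m²
39.82 ft² × 0.092903 → 3.6994 m²
1.392 yd² × 0.836127 → 1.16389 m²
Total: 3.30774 + 3.6994 + 1.16389 = 8.17103 m²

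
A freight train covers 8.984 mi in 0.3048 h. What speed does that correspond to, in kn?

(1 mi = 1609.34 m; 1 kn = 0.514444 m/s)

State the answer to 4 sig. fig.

8.984 mi × 1609.34 → 14458.3 m
0.3048 h × 3600 → 1097.28 s
v = d / t = 14458.3 m / 1097.28 s = 13.1765 m/s
13.1765 m/s ÷ (0.514444 m/s/kn) = 25.6131 kn

25.61 kn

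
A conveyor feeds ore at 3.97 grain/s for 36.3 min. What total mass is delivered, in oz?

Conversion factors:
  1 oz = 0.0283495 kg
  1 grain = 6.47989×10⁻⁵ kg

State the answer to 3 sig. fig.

3.97 grain/s → 2.57252×10⁻⁴ kg/s
36.3 min → 2178 s
m = ṁ × t = 2.57252×10⁻⁴ × 2178 = 0.560295 kg
In oz: 0.560295 / 0.0283495 = 19.7638 oz

19.8 oz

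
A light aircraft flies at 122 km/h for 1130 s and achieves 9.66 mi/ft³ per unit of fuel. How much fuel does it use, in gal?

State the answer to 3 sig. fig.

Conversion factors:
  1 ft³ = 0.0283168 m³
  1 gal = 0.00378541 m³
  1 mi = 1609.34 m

18.4 gal

122 km/h → 33.8889 m/s
d = v × t = 33.8889 × 1130 = 38294.5 m
9.66 mi/ft³ → 549011 m/m³
V = d / (distance per unit fuel) = 38294.5 / 549011 = 0.0697518 m³
In gal: 0.0697518 / 0.00378541 = 18.4265 gal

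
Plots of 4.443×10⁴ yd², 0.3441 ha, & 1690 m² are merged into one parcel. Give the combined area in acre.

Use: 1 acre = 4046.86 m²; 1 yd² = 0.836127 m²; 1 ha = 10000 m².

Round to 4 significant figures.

4.443×10⁴ yd² × 0.836127 → 37149.1 m²
0.3441 ha × 10000 → 3441 m²
1690 m² (already m²)
Sum: 37149.1 + 3441 + 1690 = 42280.1 m²
In acre: 42280.1 / 4046.86 = 10.4476 acre

10.45 acre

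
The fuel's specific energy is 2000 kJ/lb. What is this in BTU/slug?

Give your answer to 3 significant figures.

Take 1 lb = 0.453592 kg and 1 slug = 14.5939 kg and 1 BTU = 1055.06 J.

2000 kJ/lb × 1000 J/kJ ÷ 0.453592 kg/lb = 4.40925×10⁶ J/kg
4.40925×10⁶ J/kg ÷ 1055.06 J/BTU × 14.5939 kg/slug = 60990 BTU/slug

6.10×10⁴ BTU/slug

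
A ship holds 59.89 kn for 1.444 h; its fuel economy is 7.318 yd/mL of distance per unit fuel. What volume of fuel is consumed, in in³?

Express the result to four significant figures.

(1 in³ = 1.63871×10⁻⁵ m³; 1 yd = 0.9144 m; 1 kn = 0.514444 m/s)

1461 in³

59.89 kn → 30.8101 m/s
1.444 h → 5198.4 s
d = v × t = 30.8101 × 5198.4 = 160163 m
7.318 yd/mL → 6.69158×10⁶ m/m³
V = d / (distance per unit fuel) = 160163 / 6.69158×10⁶ = 0.023935 m³
In in³: 0.023935 / 1.63871×10⁻⁵ = 1460.6 in³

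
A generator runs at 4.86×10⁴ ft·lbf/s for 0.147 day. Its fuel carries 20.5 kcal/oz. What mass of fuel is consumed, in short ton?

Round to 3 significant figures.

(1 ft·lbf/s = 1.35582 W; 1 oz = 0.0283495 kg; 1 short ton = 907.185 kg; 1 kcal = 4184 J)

0.305 short ton

4.86×10⁴ ft·lbf/s → 65892.9 W
0.147 day → 12700.8 s
E = P × t = 65892.9 × 12700.8 = 8.36893×10⁸ J
20.5 kcal/oz → 3.02552×10⁶ J/kg
m = E / e_s = 8.36893×10⁸ / 3.02552×10⁶ = 276.611 kg
In short ton: 276.611 / 907.185 = 0.304911 short ton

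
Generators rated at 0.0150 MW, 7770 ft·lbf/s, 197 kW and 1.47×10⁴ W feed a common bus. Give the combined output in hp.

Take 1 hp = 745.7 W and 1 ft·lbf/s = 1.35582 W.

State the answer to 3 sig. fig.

0.0150 MW × 1000000 = 15000 W
7770 ft·lbf/s × 1.35582 = 10534.7 W
197 kW × 1000 = 197000 W
1.47×10⁴ W (already W)
Combined: 15000 + 10534.7 + 197000 + 14700 = 237235 W
In hp: 237235 / 745.7 = 318.137 hp

318 hp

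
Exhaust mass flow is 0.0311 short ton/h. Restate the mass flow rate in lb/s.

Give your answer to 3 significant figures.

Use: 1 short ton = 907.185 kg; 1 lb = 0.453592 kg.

0.0311 short ton/h × 907.185 kg/short ton ÷ 3600 s/h = 0.00783707 kg/s
0.00783707 kg/s ÷ 0.453592 kg/lb = 0.0172778 lb/s

0.0173 lb/s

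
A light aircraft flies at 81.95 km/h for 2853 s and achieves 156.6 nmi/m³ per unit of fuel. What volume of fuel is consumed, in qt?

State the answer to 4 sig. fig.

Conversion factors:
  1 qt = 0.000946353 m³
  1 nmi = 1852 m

236.6 qt

81.95 km/h → 22.7639 m/s
d = v × t = 22.7639 × 2853 = 64945.4 m
156.6 nmi/m³ → 290023 m/m³
V = d / (distance per unit fuel) = 64945.4 / 290023 = 0.223932 m³
In qt: 0.223932 / 0.000946353 = 236.626 qt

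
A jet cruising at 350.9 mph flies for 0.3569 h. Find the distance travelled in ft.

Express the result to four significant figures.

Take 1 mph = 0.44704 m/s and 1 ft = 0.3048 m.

350.9 mph × 0.44704 → 156.866 m/s
0.3569 h × 3600 → 1284.84 s
d = v × t = 156.866 m/s × 1284.84 s = 201548 m
201548 m ÷ (0.3048 m/ft) = 661247 ft

6.612×10⁵ ft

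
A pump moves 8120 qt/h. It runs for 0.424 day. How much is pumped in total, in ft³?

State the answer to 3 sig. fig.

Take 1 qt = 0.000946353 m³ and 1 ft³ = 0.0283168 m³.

2760 ft³

8120 qt/h → 0.00213455 m³/s
0.424 day → 36633.6 s
V = Q × t = 0.00213455 × 36633.6 = 78.1963 m³
In ft³: 78.1963 / 0.0283168 = 2761.48 ft³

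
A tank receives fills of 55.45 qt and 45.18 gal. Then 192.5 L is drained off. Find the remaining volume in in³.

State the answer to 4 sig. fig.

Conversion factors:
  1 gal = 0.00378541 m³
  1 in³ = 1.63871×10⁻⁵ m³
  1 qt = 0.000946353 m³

1892 in³

55.45 qt × 0.000946353 → 0.0524753 m³
45.18 gal × 0.00378541 → 0.171025 m³
192.5 L × 0.001 → 0.1925 m³
Net: 0.0524753 + 0.171025 − 0.1925 = 0.0310003 m³
In in³: 0.0310003 / 1.63871×10⁻⁵ = 1891.75 in³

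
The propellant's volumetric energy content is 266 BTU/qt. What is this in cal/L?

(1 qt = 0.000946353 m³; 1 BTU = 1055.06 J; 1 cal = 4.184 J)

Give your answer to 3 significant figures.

266 BTU/qt × 1055.06 J/BTU ÷ 0.000946353 m³/qt = 2.96555×10⁸ J/m³
2.96555×10⁸ J/m³ ÷ 4.184 J/cal × 0.001 m³/L = 70878.3 cal/L

7.09×10⁴ cal/L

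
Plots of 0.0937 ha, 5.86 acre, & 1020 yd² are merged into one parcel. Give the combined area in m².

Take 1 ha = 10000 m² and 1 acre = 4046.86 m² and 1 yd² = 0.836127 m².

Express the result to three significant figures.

0.0937 ha × 10000 → 937 m²
5.86 acre × 4046.86 → 23714.6 m²
1020 yd² × 0.836127 → 852.85 m²
Combined: 937 + 23714.6 + 852.85 = 25504.4 m²

2.55×10⁴ m²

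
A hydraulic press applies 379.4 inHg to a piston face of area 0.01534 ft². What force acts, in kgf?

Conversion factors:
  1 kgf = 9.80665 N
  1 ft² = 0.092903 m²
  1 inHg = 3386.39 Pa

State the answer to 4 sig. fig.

186.7 kgf

379.4 inHg × 3386.39 → 1.2848×10⁶ Pa
0.01534 ft² × 0.092903 → 0.00142513 m²
F = P × A = 1.2848×10⁶ Pa × 0.00142513 m² = 1831.01 N
1831.01 N ÷ (9.80665 N/kgf) = 186.711 kgf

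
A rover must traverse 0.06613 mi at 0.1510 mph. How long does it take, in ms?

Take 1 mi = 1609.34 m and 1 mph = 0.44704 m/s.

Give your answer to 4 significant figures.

0.06613 mi × 1609.34 = 106.426 m
0.1510 mph × 0.44704 = 0.067503 m/s
t = d / v = 106.426 m / 0.067503 m/s = 1576.61 s
1576.61 s ÷ (0.001 s/ms) = 1.57661×10⁶ ms

1.577×10⁶ ms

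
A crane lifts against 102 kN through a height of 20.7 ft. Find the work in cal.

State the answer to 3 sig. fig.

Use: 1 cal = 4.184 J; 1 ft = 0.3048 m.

102 kN × 1000 = 102000 N
20.7 ft × 0.3048 = 6.30936 m
W = F × d = 102000 N × 6.30936 m = 643555 J
643555 J ÷ (4.184 J/cal) = 153813 cal

1.54×10⁵ cal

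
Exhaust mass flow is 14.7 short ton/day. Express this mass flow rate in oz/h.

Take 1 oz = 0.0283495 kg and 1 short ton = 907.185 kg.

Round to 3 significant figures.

14.7 short ton/day × 907.185 kg/short ton ÷ 86400 s/day = 0.154347 kg/s
0.154347 kg/s ÷ 0.0283495 kg/oz × 3600 s/h = 19600 oz/h

1.96×10⁴ oz/h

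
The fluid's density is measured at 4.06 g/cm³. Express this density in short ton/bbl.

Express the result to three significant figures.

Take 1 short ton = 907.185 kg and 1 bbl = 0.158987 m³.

0.712 short ton/bbl

4.06 g/cm³ × 0.001 kg/g ÷ 10⁻⁶ m³/cm³ = 4060 kg/m³
4060 kg/m³ ÷ 907.185 kg/short ton × 0.158987 m³/bbl = 0.711528 short ton/bbl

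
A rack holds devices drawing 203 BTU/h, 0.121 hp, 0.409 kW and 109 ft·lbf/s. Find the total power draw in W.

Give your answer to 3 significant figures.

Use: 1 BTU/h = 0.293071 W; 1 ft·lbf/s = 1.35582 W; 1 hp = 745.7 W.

707 W

203 BTU/h × 0.293071 → 59.4934 W
0.121 hp × 745.7 → 90.2297 W
0.409 kW × 1000 → 409 W
109 ft·lbf/s × 1.35582 → 147.784 W
Combined: 59.4934 + 90.2297 + 409 + 147.784 = 706.507 W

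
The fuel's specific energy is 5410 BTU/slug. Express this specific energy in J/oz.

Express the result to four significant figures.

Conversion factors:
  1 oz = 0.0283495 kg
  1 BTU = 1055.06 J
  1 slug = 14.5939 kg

5410 BTU/slug × 1055.06 J/BTU ÷ 14.5939 kg/slug = 391114 J/kg
391114 J/kg × 0.0283495 kg/oz = 11087.9 J/oz

1.109×10⁴ J/oz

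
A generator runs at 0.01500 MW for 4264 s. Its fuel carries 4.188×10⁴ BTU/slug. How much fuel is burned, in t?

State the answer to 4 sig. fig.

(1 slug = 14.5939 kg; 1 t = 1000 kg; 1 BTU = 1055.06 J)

0.02112 t

0.01500 MW → 15000 W
E = P × t = 15000 × 4264 = 6.396×10⁷ J
4.188×10⁴ BTU/slug → 3.0277×10⁶ J/kg
m = E / e_s = 6.396×10⁷ / 3.0277×10⁶ = 21.1249 kg
In t: 21.1249 / 1000 = 0.0211249 t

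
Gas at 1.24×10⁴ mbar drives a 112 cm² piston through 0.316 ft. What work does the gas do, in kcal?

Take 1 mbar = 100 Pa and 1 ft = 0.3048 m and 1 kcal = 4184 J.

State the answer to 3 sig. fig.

1.24×10⁴ mbar → 1.24×10⁶ Pa
112 cm² → 0.0112 m²
F = P × A = 1.24×10⁶ × 0.0112 = 13888 N
0.316 ft → 0.0963168 m
W = F × d = 13888 × 0.0963168 = 1337.65 J
In kcal: 1337.65 / 4184 = 0.319706 kcal

0.320 kcal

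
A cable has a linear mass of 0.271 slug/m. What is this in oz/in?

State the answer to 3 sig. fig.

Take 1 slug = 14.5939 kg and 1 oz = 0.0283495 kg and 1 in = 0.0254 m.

3.54 oz/in

0.271 slug/m × 14.5939 kg/slug = 3.95495 kg/m
3.95495 kg/m ÷ 0.0283495 kg/oz × 0.0254 m/in = 3.54347 oz/in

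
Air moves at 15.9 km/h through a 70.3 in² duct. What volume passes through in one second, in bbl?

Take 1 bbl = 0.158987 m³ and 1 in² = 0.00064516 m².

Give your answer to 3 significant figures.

15.9 km/h × (1/3.6) = 4.41667 m/s
70.3 in² × 0.00064516 = 0.0453547 m²
V = v × A × t = 4.41667 m/s × 0.0453547 m² × 1 s = 0.200317 m³
0.200317 m³ ÷ (0.158987 m³/bbl) = 1.25996 bbl

1.26 bbl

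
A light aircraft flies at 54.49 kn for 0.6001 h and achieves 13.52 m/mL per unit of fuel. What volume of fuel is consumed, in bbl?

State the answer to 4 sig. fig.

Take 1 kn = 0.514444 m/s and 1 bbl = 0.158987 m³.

54.49 kn → 28.0321 m/s
0.6001 h → 2160.36 s
d = v × t = 28.0321 × 2160.36 = 60559.4 m
13.52 m/mL → 1.352×10⁷ m/m³
V = d / (distance per unit fuel) = 60559.4 / 1.352×10⁷ = 0.00447925 m³
In bbl: 0.00447925 / 0.158987 = 0.0281737 bbl

0.02817 bbl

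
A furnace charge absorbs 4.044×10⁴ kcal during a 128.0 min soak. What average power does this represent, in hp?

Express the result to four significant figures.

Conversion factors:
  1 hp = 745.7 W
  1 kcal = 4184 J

29.54 hp

4.044×10⁴ kcal × 4184 → 1.69201×10⁸ J
128.0 min × 60 → 7680 s
P = E / t = 1.69201×10⁸ J / 7680 s = 22031.4 W
22031.4 W ÷ (745.7 W/hp) = 29.5446 hp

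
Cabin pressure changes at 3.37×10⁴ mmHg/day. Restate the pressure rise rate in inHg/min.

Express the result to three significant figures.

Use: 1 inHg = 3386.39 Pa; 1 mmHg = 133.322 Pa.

3.37×10⁴ mmHg/day × 133.322 Pa/mmHg ÷ 86400 s/day = 52.0018 Pa/s
52.0018 Pa/s ÷ 3386.39 Pa/inHg × 60 s/min = 0.921367 inHg/min

0.921 inHg/min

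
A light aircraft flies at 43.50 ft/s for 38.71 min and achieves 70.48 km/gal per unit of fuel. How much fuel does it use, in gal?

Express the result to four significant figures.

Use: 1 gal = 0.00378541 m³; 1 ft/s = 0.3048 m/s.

0.4369 gal

43.50 ft/s → 13.2588 m/s
38.71 min → 2322.6 s
d = v × t = 13.2588 × 2322.6 = 30794.9 m
70.48 km/gal → 1.86189×10⁷ m/m³
V = d / (distance per unit fuel) = 30794.9 / 1.86189×10⁷ = 0.00165396 m³
In gal: 0.00165396 / 0.00378541 = 0.43693 gal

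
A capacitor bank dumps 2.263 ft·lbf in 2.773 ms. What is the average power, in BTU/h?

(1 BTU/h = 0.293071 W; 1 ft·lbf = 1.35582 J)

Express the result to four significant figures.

3775 BTU/h

2.263 ft·lbf × 1.35582 → 3.06822 J
2.773 ms × 0.001 → 0.002773 s
P = E / t = 3.06822 J / 0.002773 s = 1106.46 W
1106.46 W ÷ (0.293071 W/BTU/h) = 3775.4 BTU/h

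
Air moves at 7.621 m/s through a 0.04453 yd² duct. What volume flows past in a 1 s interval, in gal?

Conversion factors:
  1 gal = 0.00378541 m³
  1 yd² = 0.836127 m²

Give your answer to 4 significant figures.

74.96 gal

0.04453 yd² × 0.836127 → 0.0372327 m²
V = v × A × t = 7.621 m/s × 0.0372327 m² × 1 s = 0.28375 m³
0.28375 m³ ÷ (0.00378541 m³/gal) = 74.9589 gal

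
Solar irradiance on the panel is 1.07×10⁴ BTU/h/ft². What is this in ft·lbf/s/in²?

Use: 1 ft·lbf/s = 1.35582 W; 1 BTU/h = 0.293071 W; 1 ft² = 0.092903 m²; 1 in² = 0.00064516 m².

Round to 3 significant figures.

16.1 ft·lbf/s/in²

1.07×10⁴ BTU/h/ft² × 0.293071 W/BTU/h ÷ 0.092903 m²/ft² = 33754.1 W/m²
33754.1 W/m² ÷ 1.35582 W/ft·lbf/s × 0.00064516 m²/in² = 16.0617 ft·lbf/s/in²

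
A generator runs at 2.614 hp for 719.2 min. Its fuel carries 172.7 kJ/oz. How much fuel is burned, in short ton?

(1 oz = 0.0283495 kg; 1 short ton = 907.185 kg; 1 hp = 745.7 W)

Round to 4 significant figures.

0.01522 short ton

2.614 hp → 1949.26 W
719.2 min → 43152 s
E = P × t = 1949.26 × 43152 = 8.41145×10⁷ J
172.7 kJ/oz → 6.09182×10⁶ J/kg
m = E / e_s = 8.41145×10⁷ / 6.09182×10⁶ = 13.8078 kg
In short ton: 13.8078 / 907.185 = 0.0152205 short ton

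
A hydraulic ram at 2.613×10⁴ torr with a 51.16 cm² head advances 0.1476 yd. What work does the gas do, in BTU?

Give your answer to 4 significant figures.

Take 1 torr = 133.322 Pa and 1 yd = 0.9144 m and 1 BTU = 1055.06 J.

2.280 BTU

2.613×10⁴ torr → 3.4837×10⁶ Pa
51.16 cm² → 0.005116 m²
F = P × A = 3.4837×10⁶ × 0.005116 = 17822.6 N
0.1476 yd → 0.134965 m
W = F × d = 17822.6 × 0.134965 = 2405.43 J
In BTU: 2405.43 / 1055.06 = 2.2799 BTU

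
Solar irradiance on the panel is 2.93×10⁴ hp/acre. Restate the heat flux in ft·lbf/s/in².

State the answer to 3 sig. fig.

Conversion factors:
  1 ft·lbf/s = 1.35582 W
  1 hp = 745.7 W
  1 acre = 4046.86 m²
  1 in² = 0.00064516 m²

2.57 ft·lbf/s/in²

2.93×10⁴ hp/acre × 745.7 W/hp ÷ 4046.86 m²/acre = 5399 W/m²
5399 W/m² ÷ 1.35582 W/ft·lbf/s × 0.00064516 m²/in² = 2.56909 ft·lbf/s/in²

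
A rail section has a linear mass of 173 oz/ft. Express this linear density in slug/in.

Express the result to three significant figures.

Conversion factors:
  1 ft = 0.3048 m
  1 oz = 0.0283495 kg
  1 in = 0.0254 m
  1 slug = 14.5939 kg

173 oz/ft × 0.0283495 kg/oz ÷ 0.3048 m/ft = 16.0908 kg/m
16.0908 kg/m ÷ 14.5939 kg/slug × 0.0254 m/in = 0.0280053 slug/in

0.0280 slug/in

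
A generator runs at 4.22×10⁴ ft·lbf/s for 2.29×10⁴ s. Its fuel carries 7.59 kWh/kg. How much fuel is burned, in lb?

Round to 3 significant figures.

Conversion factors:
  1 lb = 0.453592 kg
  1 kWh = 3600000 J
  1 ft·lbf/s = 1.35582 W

4.22×10⁴ ft·lbf/s → 57215.6 W
E = P × t = 57215.6 × 22900 = 1.31024×10⁹ J
7.59 kWh/kg → 2.7324×10⁷ J/kg
m = E / e_s = 1.31024×10⁹ / 2.7324×10⁷ = 47.952 kg
In lb: 47.952 / 0.453592 = 105.716 lb

106 lb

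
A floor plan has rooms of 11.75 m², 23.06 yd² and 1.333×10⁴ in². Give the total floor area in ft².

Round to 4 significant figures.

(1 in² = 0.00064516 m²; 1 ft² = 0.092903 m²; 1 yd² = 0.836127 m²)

426.6 ft²

11.75 m² (already m²)
23.06 yd² × 0.836127 = 19.2811 m²
1.333×10⁴ in² × 0.00064516 = 8.59998 m²
Total: 11.75 + 19.2811 + 8.59998 = 39.6311 m²
In ft²: 39.6311 / 0.092903 = 426.586 ft²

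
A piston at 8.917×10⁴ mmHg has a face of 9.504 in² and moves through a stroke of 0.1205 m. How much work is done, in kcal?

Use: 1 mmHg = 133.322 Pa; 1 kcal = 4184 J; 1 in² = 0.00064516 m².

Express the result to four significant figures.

2.099 kcal

8.917×10⁴ mmHg → 1.18883×10⁷ Pa
9.504 in² → 0.0061316 m²
F = P × A = 1.18883×10⁷ × 0.0061316 = 72894.3 N
W = F × d = 72894.3 × 0.1205 = 8783.76 J
In kcal: 8783.76 / 4184 = 2.09937 kcal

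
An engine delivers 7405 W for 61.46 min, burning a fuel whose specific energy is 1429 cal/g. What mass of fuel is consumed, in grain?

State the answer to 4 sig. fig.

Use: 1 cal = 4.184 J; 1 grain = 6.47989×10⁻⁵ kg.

61.46 min → 3687.6 s
E = P × t = 7405 × 3687.6 = 2.73067×10⁷ J
1429 cal/g → 5.97894×10⁶ J/kg
m = E / e_s = 2.73067×10⁷ / 5.97894×10⁶ = 4.56715 kg
In grain: 4.56715 / 6.47989×10⁻⁵ = 70481.9 grain

7.048×10⁴ grain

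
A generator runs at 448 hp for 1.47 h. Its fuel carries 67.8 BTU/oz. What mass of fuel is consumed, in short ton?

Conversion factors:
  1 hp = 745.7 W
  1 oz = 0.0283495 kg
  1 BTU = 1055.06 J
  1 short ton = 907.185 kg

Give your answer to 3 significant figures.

0.772 short ton

448 hp → 334074 W
1.47 h → 5292 s
E = P × t = 334074 × 5292 = 1.76792×10⁹ J
67.8 BTU/oz → 2.52326×10⁶ J/kg
m = E / e_s = 1.76792×10⁹ / 2.52326×10⁶ = 700.649 kg
In short ton: 700.649 / 907.185 = 0.772333 short ton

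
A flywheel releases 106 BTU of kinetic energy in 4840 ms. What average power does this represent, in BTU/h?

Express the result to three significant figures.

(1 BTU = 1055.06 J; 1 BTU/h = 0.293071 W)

106 BTU × 1055.06 → 111836 J
4840 ms × 0.001 → 4.84 s
P = E / t = 111836 J / 4.84 s = 23106.6 W
23106.6 W ÷ (0.293071 W/BTU/h) = 78843 BTU/h

7.88×10⁴ BTU/h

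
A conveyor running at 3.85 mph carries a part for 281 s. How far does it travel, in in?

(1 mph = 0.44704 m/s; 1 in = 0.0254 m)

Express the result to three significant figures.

3.85 mph × 0.44704 → 1.7211 m/s
d = v × t = 1.7211 m/s × 281 s = 483.629 m
483.629 m ÷ (0.0254 m/in) = 19040.5 in

1.90×10⁴ in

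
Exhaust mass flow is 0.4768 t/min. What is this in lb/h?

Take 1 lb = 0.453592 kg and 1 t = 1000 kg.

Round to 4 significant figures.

0.4768 t/min × 1000 kg/t ÷ 60 s/min = 7.94667 kg/s
7.94667 kg/s ÷ 0.453592 kg/lb × 3600 s/h = 63069.9 lb/h

6.307×10⁴ lb/h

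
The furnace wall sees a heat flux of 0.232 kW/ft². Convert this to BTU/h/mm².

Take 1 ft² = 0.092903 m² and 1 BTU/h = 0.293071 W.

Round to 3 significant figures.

0.232 kW/ft² × 1000 W/kW ÷ 0.092903 m²/ft² = 2497.23 W/m²
2497.23 W/m² ÷ 0.293071 W/BTU/h × 10⁻⁶ m²/mm² = 0.0085209 BTU/h/mm²

0.00852 BTU/h/mm²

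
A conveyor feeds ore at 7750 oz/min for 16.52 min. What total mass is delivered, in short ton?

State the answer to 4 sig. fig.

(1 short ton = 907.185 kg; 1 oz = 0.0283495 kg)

7750 oz/min → 3.66181 kg/s
16.52 min → 991.2 s
m = ṁ × t = 3.66181 × 991.2 = 3629.59 kg
In short ton: 3629.59 / 907.185 = 4.00094 short ton

4.001 short ton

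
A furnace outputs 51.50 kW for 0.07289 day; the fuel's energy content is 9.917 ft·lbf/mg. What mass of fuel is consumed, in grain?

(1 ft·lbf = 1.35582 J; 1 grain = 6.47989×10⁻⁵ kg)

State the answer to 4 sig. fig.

51.50 kW → 51500 W
0.07289 day → 6297.7 s
E = P × t = 51500 × 6297.7 = 3.24332×10⁸ J
9.917 ft·lbf/mg → 1.34457×10⁷ J/kg
m = E / e_s = 3.24332×10⁸ / 1.34457×10⁷ = 24.1216 kg
In grain: 24.1216 / 6.47989×10⁻⁵ = 372253 grain

3.723×10⁵ grain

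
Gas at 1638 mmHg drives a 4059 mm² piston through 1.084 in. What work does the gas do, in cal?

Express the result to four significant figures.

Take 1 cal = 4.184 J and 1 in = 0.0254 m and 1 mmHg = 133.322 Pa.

5.833 cal

1638 mmHg → 218381 Pa
4059 mm² → 0.004059 m²
F = P × A = 218381 × 0.004059 = 886.408 N
1.084 in → 0.0275336 m
W = F × d = 886.408 × 0.0275336 = 24.406 J
In cal: 24.406 / 4.184 = 5.83317 cal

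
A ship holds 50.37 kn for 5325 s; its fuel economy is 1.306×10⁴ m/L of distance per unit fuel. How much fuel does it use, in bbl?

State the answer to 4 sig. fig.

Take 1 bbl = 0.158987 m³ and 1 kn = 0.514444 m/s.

50.37 kn → 25.9125 m/s
d = v × t = 25.9125 × 5325 = 137984 m
1.306×10⁴ m/L → 1.306×10⁷ m/m³
V = d / (distance per unit fuel) = 137984 / 1.306×10⁷ = 0.0105654 m³
In bbl: 0.0105654 / 0.158987 = 0.0664545 bbl

0.06645 bbl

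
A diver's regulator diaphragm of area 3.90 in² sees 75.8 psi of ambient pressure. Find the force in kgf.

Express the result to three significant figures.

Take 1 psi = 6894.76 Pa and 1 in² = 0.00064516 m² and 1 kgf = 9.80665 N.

134 kgf

75.8 psi × 6894.76 = 522623 Pa
3.90 in² × 0.00064516 = 0.00251612 m²
F = P × A = 522623 Pa × 0.00251612 m² = 1314.98 N
1314.98 N ÷ (9.80665 N/kgf) = 134.091 kgf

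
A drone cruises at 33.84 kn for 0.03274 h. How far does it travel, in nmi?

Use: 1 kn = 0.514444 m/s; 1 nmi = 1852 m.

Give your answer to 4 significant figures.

1.108 nmi

33.84 kn × 0.514444 = 17.4088 m/s
0.03274 h × 3600 = 117.864 s
d = v × t = 17.4088 m/s × 117.864 s = 2051.87 m
2051.87 m ÷ (1852 m/nmi) = 1.10792 nmi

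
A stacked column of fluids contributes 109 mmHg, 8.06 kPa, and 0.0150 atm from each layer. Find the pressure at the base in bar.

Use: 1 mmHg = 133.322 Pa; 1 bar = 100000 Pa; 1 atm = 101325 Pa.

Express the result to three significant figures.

0.241 bar

109 mmHg × 133.322 = 14532.1 Pa
8.06 kPa × 1000 = 8060 Pa
0.0150 atm × 101325 = 1519.88 Pa
Sum: 14532.1 + 8060 + 1519.88 = 24112 Pa
In bar: 24112 / 100000 = 0.24112 bar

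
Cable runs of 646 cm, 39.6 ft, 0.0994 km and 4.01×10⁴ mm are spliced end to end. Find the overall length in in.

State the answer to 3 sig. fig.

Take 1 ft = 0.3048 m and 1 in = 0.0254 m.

6220 in

646 cm × 0.01 → 6.46 m
39.6 ft × 0.3048 → 12.0701 m
0.0994 km × 1000 → 99.4 m
4.01×10⁴ mm × 0.001 → 40.1 m
Sum: 6.46 + 12.0701 + 99.4 + 40.1 = 158.03 m
In in: 158.03 / 0.0254 = 6221.65 in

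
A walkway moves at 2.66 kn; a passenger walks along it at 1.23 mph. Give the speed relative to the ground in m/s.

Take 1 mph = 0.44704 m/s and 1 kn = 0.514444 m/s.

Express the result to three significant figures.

1.92 m/s

2.66 kn × 0.514444 = 1.36842 m/s
1.23 mph × 0.44704 = 0.549859 m/s
Total: 1.36842 + 0.549859 = 1.91828 m/s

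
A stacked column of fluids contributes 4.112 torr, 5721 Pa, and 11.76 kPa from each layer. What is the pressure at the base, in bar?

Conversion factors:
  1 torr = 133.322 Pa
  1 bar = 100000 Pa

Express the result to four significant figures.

0.1803 bar

4.112 torr × 133.322 = 548.22 Pa
5721 Pa (already Pa)
11.76 kPa × 1000 = 11760 Pa
Sum: 548.22 + 5721 + 11760 = 18029.2 Pa
In bar: 18029.2 / 100000 = 0.180292 bar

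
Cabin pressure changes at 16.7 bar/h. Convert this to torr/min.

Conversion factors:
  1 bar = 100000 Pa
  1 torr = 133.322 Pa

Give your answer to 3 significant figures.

16.7 bar/h × 100000 Pa/bar ÷ 3600 s/h = 463.889 Pa/s
463.889 Pa/s ÷ 133.322 Pa/torr × 60 s/min = 208.768 torr/min

209 torr/min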